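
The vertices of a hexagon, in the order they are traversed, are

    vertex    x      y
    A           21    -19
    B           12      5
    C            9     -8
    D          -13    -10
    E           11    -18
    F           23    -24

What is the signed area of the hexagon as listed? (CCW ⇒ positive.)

279.5

Apply the shoelace (surveyor's) formula: 2A = Σ (x_i·y_{i+1} − x_{i+1}·y_i), indices taken mod 6.
A→B: (21)(5) − (12)(-19) = 333
B→C: (12)(-8) − (9)(5) = -141
C→D: (9)(-10) − (-13)(-8) = -194
D→E: (-13)(-18) − (11)(-10) = 344
E→F: (11)(-24) − (23)(-18) = 150
F→A: (23)(-19) − (21)(-24) = 67
Σ = 559
Signed area = Σ/2 = 279.5 (positive ⇒ counter-clockwise traversal).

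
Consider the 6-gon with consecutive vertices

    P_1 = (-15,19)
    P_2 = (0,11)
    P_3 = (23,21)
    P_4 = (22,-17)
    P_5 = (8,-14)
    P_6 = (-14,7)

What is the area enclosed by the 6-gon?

P_1→P_2: (-15)(11) − (0)(19) = -165
P_2→P_3: (0)(21) − (23)(11) = -253
P_3→P_4: (23)(-17) − (22)(21) = -853
P_4→P_5: (22)(-14) − (8)(-17) = -172
P_5→P_6: (8)(7) − (-14)(-14) = -140
P_6→P_1: (-14)(19) − (-15)(7) = -161
Σ = -1744
Area = |Σ|/2 = 872.

872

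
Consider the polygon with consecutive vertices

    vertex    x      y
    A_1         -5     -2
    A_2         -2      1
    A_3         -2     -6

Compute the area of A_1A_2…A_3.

10.5

Apply the surveyor's formula: 2A = Σ (x_i·y_{i+1} − x_{i+1}·y_i), indices taken mod 3.
Σ = (-9) + (14) + (-26) = -21
Area = |Σ|/2 = 10.5.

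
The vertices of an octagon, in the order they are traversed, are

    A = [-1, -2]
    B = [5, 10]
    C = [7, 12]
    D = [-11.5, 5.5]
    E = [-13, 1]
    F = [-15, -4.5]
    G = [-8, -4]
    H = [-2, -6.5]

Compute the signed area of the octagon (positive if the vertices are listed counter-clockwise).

Apply Gauss's area formula: 2A = Σ (x_i·y_{i+1} − x_{i+1}·y_i), indices taken mod 8.
Σ = (0) + (-10) + (176.5) + (60) + (73.5) + (24) + (44) + (-2.5) = 365.5
Signed area = Σ/2 = 182.75 (positive ⇒ counter-clockwise traversal).

182.75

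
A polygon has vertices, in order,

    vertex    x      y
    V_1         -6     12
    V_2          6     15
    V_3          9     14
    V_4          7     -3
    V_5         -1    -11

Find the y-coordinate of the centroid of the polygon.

1031/248

Apply the shoelace formula. First the cross-terms c_i = x_i·y_{i+1} − x_{i+1}·y_i:
  -162, -51, -125, -80, -78  ⇒  2A = -496, A = -248.
Then Σ (y_i + y_{i+1})·c_i = -6186, so ȳ = -6186 / (6·(-248)) = 1031/248.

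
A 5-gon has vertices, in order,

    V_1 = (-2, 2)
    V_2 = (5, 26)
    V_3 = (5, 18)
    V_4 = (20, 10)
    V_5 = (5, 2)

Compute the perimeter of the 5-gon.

|V_1V_2| = √((7)² + (24)²) = √625 = 25
|V_2V_3| = √((0)² + (-8)²) = √64 = 8
|V_3V_4| = √((15)² + (-8)²) = √289 = 17
|V_4V_5| = √((-15)² + (-8)²) = √289 = 17
|V_5V_1| = √((-7)² + (0)²) = √49 = 7
Perimeter = 25 + 8 + 17 + 17 + 7 = 74.

74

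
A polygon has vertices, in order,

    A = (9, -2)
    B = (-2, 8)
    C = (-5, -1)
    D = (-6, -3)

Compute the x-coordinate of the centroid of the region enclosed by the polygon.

Apply the shoelace (surveyor's) formula. First the cross-terms c_i = x_i·y_{i+1} − x_{i+1}·y_i:
  68, 42, 9, 39  ⇒  2A = 158, A = 79.
Then Σ (x_i + x_{i+1})·c_i = 200, so x̄ = 200 / (6·79) = 100/237.

100/237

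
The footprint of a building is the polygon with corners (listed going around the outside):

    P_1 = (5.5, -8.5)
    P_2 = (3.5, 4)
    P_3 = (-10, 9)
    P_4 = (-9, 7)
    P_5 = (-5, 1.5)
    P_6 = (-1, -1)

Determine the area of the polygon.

88.125

Σ = (51.75) + (71.5) + (11) + (21.5) + (6.5) + (14) = 176.25
Area = |Σ|/2 = 88.125.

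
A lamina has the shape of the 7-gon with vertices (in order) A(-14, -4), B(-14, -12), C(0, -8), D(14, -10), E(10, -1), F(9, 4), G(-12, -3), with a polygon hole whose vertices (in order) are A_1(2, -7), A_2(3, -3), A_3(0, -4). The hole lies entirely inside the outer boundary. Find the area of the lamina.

Outer boundary:
Apply the surveyor's formula: 2A = Σ (x_i·y_{i+1} − x_{i+1}·y_i), indices taken mod 7.
Cross-terms: 112, 112, 112, 86, 49, 21, 6  ⇒  Σ = 498
Area = |Σ|/2 = 249.
Hole:
Apply Gauss's area formula: 2A = Σ (x_i·y_{i+1} − x_{i+1}·y_i), indices taken mod 3.
Σ = (15) + (-12) + (8) = 11
Area = |Σ|/2 = 5.5.
Net area = 249 − 5.5 = 243.5.

243.5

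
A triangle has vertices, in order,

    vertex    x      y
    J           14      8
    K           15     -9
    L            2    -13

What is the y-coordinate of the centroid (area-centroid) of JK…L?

-14/3

Apply the shoelace formula. First the cross-terms c_i = x_i·y_{i+1} − x_{i+1}·y_i:
  -246, -177, 198  ⇒  2A = -225, A = -112.5.
Then Σ (y_i + y_{i+1})·c_i = 3150, so ȳ = 3150 / (6·(-112.5)) = -14/3.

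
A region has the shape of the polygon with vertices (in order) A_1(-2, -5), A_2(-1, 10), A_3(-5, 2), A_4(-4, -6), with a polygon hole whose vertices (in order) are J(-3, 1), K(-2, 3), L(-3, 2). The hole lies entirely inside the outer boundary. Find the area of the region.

Outer boundary:
Apply Gauss's area formula: 2A = Σ (x_i·y_{i+1} − x_{i+1}·y_i), indices taken mod 4.
Σ = (-25) + (48) + (38) + (8) = 69
Area = |Σ|/2 = 34.5.
Hole:
Apply the surveyor's formula: 2A = Σ (x_i·y_{i+1} − x_{i+1}·y_i), indices taken mod 3.
Cross-terms: -7, 5, 3  ⇒  Σ = 1
Area = |Σ|/2 = 0.5.
Net area = 34.5 − 0.5 = 34.

34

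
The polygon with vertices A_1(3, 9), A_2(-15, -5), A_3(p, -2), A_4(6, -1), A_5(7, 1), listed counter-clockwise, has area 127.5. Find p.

5

The doubled signed area Σ (x_i y_{i+1} − x_{i+1} y_i) is linear in p.
With p=0 it equals 235; the coefficient of p is 4 (from the two edges through A_3).
So 4·p + 235 = 2·127.5 = 255 ⇒ p = 5.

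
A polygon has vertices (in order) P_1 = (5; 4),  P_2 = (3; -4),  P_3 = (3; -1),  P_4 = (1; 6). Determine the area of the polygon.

15

Apply the shoelace formula: 2A = Σ (x_i·y_{i+1} − x_{i+1}·y_i), indices taken mod 4.
Σ = (-32) + (9) + (19) + (-26) = -30
Area = |Σ|/2 = 15.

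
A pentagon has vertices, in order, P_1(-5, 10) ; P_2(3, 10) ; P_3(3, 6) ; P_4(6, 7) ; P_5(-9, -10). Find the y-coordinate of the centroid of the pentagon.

Apply the surveyor's formula. First the cross-terms c_i = x_i·y_{i+1} − x_{i+1}·y_i:
  -80, -12, -15, 3, -140  ⇒  2A = -244, A = -122.
Then Σ (y_i + y_{i+1})·c_i = -1996, so ȳ = -1996 / (6·(-122)) = 499/183.

499/183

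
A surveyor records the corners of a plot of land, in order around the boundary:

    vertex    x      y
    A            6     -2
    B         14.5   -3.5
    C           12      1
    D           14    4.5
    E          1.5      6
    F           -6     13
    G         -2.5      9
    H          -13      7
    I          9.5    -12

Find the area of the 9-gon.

228.875

Apply the shoelace formula: 2A = Σ (x_i·y_{i+1} − x_{i+1}·y_i), indices taken mod 9.
A→B: (6)(-3.5) − (14.5)(-2) = 8
B→C: (14.5)(1) − (12)(-3.5) = 56.5
C→D: (12)(4.5) − (14)(1) = 40
D→E: (14)(6) − (1.5)(4.5) = 77.25
E→F: (1.5)(13) − (-6)(6) = 55.5
F→G: (-6)(9) − (-2.5)(13) = -21.5
G→H: (-2.5)(7) − (-13)(9) = 99.5
H→I: (-13)(-12) − (9.5)(7) = 89.5
I→A: (9.5)(-2) − (6)(-12) = 53
Σ = 457.75
Area = |Σ|/2 = 228.875.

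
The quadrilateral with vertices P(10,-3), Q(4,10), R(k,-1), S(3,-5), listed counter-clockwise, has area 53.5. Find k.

Write out the shoelace sum; only the two edges meeting at R involve k:
2·Area = [(4·(-1) − k·10) + (k·(-5) − 3·(-1))] + 153
       = -15·k + 152 = 107
⇒ k = 3.

3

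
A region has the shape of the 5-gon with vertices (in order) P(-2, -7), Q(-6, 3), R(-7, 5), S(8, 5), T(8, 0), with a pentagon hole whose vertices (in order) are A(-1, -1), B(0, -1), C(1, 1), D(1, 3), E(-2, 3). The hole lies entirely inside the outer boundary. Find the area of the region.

Outer boundary:
P→Q: (-2)(3) − (-6)(-7) = -48
Q→R: (-6)(5) − (-7)(3) = -9
R→S: (-7)(5) − (8)(5) = -75
S→T: (8)(0) − (8)(5) = -40
T→P: (8)(-7) − (-2)(0) = -56
Σ = -228
Area = |Σ|/2 = 114.
Hole:
Cross-terms: 1, 1, 2, 9, 5  ⇒  Σ = 18
Area = |Σ|/2 = 9.
Net area = 114 − 9 = 105.

105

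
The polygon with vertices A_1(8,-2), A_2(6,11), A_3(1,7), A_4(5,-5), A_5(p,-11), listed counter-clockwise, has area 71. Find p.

The doubled signed area Σ (x_i y_{i+1} − x_{i+1} y_i) is linear in p.
With p=0 it equals 124; the coefficient of p is 3 (from the two edges through A_5).
So 3·p + 124 = 2·71 = 142 ⇒ p = 6.

6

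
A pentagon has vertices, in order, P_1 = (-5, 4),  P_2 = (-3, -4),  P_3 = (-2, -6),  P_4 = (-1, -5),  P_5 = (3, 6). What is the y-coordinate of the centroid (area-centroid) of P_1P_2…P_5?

Apply the shoelace formula. First the cross-terms c_i = x_i·y_{i+1} − x_{i+1}·y_i:
  32, 10, 4, 9, 42  ⇒  2A = 97, A = 48.5.
Then Σ (y_i + y_{i+1})·c_i = 285, so ȳ = 285 / (6·48.5) = 95/97.

95/97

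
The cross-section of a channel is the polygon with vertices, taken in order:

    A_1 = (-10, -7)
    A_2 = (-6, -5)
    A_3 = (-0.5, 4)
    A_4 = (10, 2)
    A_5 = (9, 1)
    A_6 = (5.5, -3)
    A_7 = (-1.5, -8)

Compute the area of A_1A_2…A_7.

109

Apply the shoelace formula: 2A = Σ (x_i·y_{i+1} − x_{i+1}·y_i), indices taken mod 7.
A_1→A_2: (-10)(-5) − (-6)(-7) = 8
A_2→A_3: (-6)(4) − (-0.5)(-5) = -26.5
A_3→A_4: (-0.5)(2) − (10)(4) = -41
A_4→A_5: (10)(1) − (9)(2) = -8
A_5→A_6: (9)(-3) − (5.5)(1) = -32.5
A_6→A_7: (5.5)(-8) − (-1.5)(-3) = -48.5
A_7→A_1: (-1.5)(-7) − (-10)(-8) = -69.5
Σ = -218
Area = |Σ|/2 = 109.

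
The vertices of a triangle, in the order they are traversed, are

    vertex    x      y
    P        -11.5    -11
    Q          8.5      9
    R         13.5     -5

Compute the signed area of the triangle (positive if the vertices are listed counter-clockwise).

-190

Apply the shoelace formula: 2A = Σ (x_i·y_{i+1} − x_{i+1}·y_i), indices taken mod 3.
Cross-terms: -10, -164, -206  ⇒  Σ = -380
Signed area = Σ/2 = -190 (negative ⇒ clockwise traversal).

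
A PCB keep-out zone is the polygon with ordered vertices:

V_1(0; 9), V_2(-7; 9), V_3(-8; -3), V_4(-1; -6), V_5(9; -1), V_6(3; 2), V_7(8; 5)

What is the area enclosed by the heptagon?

174

Apply the shoelace formula: 2A = Σ (x_i·y_{i+1} − x_{i+1}·y_i), indices taken mod 7.
Σ = (63) + (93) + (45) + (55) + (21) + (-1) + (72) = 348
Area = |Σ|/2 = 174.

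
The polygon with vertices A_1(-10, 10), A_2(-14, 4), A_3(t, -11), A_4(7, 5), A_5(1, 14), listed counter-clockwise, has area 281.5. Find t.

Write out the shoelace sum; only the two edges meeting at A_3 involve t:
2·Area = [((-14)·(-11) − t·4) + (t·5 − 7·(-11))] + 343
       = 1·t + 574 = 563
⇒ t = -11.

-11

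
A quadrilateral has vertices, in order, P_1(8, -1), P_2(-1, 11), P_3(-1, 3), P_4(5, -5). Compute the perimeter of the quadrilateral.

|P_1P_2| = √((-9)² + (12)²) = √225 = 15
|P_2P_3| = √((0)² + (-8)²) = √64 = 8
|P_3P_4| = √((6)² + (-8)²) = √100 = 10
|P_4P_1| = √((3)² + (4)²) = √25 = 5
Perimeter = 15 + 8 + 10 + 5 = 38.

38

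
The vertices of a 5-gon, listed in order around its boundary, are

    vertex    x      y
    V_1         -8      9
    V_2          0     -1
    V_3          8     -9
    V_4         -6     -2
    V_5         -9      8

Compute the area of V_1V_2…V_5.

Apply the shoelace (surveyor's) formula: 2A = Σ (x_i·y_{i+1} − x_{i+1}·y_i), indices taken mod 5.
Σ = (8) + (8) + (-70) + (-66) + (-17) = -137
Area = |Σ|/2 = 68.5.

68.5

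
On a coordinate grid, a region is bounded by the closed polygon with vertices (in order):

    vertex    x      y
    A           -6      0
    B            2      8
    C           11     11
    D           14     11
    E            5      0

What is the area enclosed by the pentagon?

101

Apply the shoelace formula: 2A = Σ (x_i·y_{i+1} − x_{i+1}·y_i), indices taken mod 5.
Cross-terms: -48, -66, -33, -55, 0  ⇒  Σ = -202
Area = |Σ|/2 = 101.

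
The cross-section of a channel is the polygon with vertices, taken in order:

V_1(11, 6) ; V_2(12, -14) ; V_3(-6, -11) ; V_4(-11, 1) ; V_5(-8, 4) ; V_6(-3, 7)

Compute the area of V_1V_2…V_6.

Apply the shoelace (surveyor's) formula: 2A = Σ (x_i·y_{i+1} − x_{i+1}·y_i), indices taken mod 6.
Cross-terms: -226, -216, -127, -36, -44, -95  ⇒  Σ = -744
Area = |Σ|/2 = 372.

372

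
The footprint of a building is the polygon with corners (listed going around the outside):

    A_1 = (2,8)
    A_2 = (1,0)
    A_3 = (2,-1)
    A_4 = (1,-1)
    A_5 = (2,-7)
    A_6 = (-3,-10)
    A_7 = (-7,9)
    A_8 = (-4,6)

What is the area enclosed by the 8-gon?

Apply the shoelace formula: 2A = Σ (x_i·y_{i+1} − x_{i+1}·y_i), indices taken mod 8.
Σ = (-8) + (-1) + (-1) + (-5) + (-41) + (-97) + (-6) + (-44) = -203
Area = |Σ|/2 = 101.5.

101.5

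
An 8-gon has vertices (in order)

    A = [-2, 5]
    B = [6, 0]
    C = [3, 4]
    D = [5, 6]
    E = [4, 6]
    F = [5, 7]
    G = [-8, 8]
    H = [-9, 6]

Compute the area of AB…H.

41.5

Σ = (-30) + (24) + (-2) + (6) + (-2) + (96) + (24) + (-33) = 83
Area = |Σ|/2 = 41.5.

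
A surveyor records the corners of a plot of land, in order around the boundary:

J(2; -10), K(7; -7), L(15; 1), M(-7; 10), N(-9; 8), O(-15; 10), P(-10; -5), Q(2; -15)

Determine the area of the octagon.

367

Apply the surveyor's formula: 2A = Σ (x_i·y_{i+1} − x_{i+1}·y_i), indices taken mod 8.
J→K: (2)(-7) − (7)(-10) = 56
K→L: (7)(1) − (15)(-7) = 112
L→M: (15)(10) − (-7)(1) = 157
M→N: (-7)(8) − (-9)(10) = 34
N→O: (-9)(10) − (-15)(8) = 30
O→P: (-15)(-5) − (-10)(10) = 175
P→Q: (-10)(-15) − (2)(-5) = 160
Q→J: (2)(-10) − (2)(-15) = 10
Σ = 734
Area = |Σ|/2 = 367.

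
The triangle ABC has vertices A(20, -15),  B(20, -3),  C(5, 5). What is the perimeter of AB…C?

|AB| = √((0)² + (12)²) = √144 = 12
|BC| = √((-15)² + (8)²) = √289 = 17
|CA| = √((15)² + (-20)²) = √625 = 25
Perimeter = 12 + 17 + 25 = 54.

54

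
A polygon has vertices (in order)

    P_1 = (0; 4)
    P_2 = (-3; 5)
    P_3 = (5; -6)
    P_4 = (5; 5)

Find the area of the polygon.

Apply the shoelace formula: 2A = Σ (x_i·y_{i+1} − x_{i+1}·y_i), indices taken mod 4.
Cross-terms: 12, -7, 55, 20  ⇒  Σ = 80
Area = |Σ|/2 = 40.

40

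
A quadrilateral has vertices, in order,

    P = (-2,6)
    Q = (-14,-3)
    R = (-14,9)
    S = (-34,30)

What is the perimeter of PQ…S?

96

|PQ| = √((-12)² + (-9)²) = √225 = 15
|QR| = √((0)² + (12)²) = √144 = 12
|RS| = √((-20)² + (21)²) = √841 = 29
|SP| = √((32)² + (-24)²) = √1600 = 40
Perimeter = 15 + 12 + 29 + 40 = 96.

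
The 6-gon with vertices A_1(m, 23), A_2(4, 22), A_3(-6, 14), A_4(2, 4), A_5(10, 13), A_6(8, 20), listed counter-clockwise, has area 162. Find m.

7

The doubled signed area Σ (x_i y_{i+1} − x_{i+1} y_i) is linear in m.
With m=0 it equals 310; the coefficient of m is 2 (from the two edges through A_1).
So 2·m + 310 = 2·162 = 324 ⇒ m = 7.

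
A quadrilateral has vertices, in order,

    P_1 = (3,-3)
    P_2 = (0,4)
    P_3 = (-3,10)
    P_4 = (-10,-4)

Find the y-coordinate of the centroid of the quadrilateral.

93/89

Apply the shoelace (surveyor's) formula. First the cross-terms c_i = x_i·y_{i+1} − x_{i+1}·y_i:
  12, 12, 112, 42  ⇒  2A = 178, A = 89.
Then Σ (y_i + y_{i+1})·c_i = 558, so ȳ = 558 / (6·89) = 93/89.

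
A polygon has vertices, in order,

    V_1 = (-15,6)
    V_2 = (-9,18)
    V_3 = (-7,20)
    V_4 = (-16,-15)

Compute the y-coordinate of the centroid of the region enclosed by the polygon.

Apply Gauss's area formula. First the cross-terms c_i = x_i·y_{i+1} − x_{i+1}·y_i:
  -216, -54, 425, -321  ⇒  2A = -166, A = -83.
Then Σ (y_i + y_{i+1})·c_i = -2222, so ȳ = -2222 / (6·(-83)) = 1111/249.

1111/249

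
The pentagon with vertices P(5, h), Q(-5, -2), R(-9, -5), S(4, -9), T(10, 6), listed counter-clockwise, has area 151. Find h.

Write out the shoelace sum; only the two edges meeting at P involve h:
2·Area = [(10·h − 5·6) + (5·(-2) − (-5)·h)] + 222
       = 15·h + 182 = 302
⇒ h = 8.

8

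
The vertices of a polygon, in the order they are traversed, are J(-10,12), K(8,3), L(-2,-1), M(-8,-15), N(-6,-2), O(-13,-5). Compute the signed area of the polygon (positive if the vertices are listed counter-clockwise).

Cross-terms: -126, -2, 22, -74, 4, -206  ⇒  Σ = -382
Signed area = Σ/2 = -191 (negative ⇒ clockwise traversal).

-191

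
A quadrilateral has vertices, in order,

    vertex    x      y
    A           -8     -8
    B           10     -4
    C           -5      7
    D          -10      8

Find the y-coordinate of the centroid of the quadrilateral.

Apply the surveyor's formula. First the cross-terms c_i = x_i·y_{i+1} − x_{i+1}·y_i:
  112, 50, 30, 144  ⇒  2A = 336, A = 168.
Then Σ (y_i + y_{i+1})·c_i = -744, so ȳ = -744 / (6·168) = -31/42.

-31/42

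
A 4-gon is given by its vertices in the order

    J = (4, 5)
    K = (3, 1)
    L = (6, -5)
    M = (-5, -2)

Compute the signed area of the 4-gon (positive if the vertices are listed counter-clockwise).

-43

Apply Gauss's area formula: 2A = Σ (x_i·y_{i+1} − x_{i+1}·y_i), indices taken mod 4.
Cross-terms: -11, -21, -37, -17  ⇒  Σ = -86
Signed area = Σ/2 = -43 (negative ⇒ clockwise traversal).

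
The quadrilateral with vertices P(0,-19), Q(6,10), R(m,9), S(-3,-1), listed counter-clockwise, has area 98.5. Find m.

5

Write out the shoelace sum; only the two edges meeting at R involve m:
2·Area = [(6·9 − m·10) + (m·(-1) − (-3)·9)] + 171
       = -11·m + 252 = 197
⇒ m = 5.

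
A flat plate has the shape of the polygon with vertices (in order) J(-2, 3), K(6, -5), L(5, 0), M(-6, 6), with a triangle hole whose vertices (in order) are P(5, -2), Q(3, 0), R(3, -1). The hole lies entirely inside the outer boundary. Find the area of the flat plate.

19.5

Outer boundary:
Apply the shoelace formula: 2A = Σ (x_i·y_{i+1} − x_{i+1}·y_i), indices taken mod 4.
J→K: (-2)(-5) − (6)(3) = -8
K→L: (6)(0) − (5)(-5) = 25
L→M: (5)(6) − (-6)(0) = 30
M→J: (-6)(3) − (-2)(6) = -6
Σ = 41
Area = |Σ|/2 = 20.5.
Hole:
Apply the shoelace (surveyor's) formula: 2A = Σ (x_i·y_{i+1} − x_{i+1}·y_i), indices taken mod 3.
P→Q: (5)(0) − (3)(-2) = 6
Q→R: (3)(-1) − (3)(0) = -3
R→P: (3)(-2) − (5)(-1) = -1
Σ = 2
Area = |Σ|/2 = 1.
Net area = 20.5 − 1 = 19.5.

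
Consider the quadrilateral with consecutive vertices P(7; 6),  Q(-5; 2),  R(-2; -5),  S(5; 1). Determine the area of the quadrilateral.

59.5

Apply Gauss's area formula: 2A = Σ (x_i·y_{i+1} − x_{i+1}·y_i), indices taken mod 4.
Cross-terms: 44, 29, 23, 23  ⇒  Σ = 119
Area = |Σ|/2 = 59.5.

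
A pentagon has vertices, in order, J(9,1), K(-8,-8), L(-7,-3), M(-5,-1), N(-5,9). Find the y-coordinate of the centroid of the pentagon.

Apply the surveyor's formula. First the cross-terms c_i = x_i·y_{i+1} − x_{i+1}·y_i:
  -64, -32, -8, -50, -86  ⇒  2A = -240, A = -120.
Then Σ (y_i + y_{i+1})·c_i = -428, so ȳ = -428 / (6·(-120)) = 107/180.

107/180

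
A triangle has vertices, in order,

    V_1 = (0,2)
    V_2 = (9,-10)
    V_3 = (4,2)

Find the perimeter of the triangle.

32

|V_1V_2| = √((9)² + (-12)²) = √225 = 15
|V_2V_3| = √((-5)² + (12)²) = √169 = 13
|V_3V_1| = √((-4)² + (0)²) = √16 = 4
Perimeter = 15 + 13 + 4 = 32.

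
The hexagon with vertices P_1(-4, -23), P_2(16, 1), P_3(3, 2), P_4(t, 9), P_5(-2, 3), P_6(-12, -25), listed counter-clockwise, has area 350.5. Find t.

1

Write out the shoelace sum; only the two edges meeting at P_4 involve t:
2·Area = [(3·9 − t·2) + (t·3 − (-2)·9)] + 655
       = 1·t + 700 = 701
⇒ t = 1.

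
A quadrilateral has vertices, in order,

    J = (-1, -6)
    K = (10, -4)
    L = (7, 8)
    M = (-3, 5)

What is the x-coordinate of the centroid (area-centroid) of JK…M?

Apply the shoelace (surveyor's) formula. First the cross-terms c_i = x_i·y_{i+1} − x_{i+1}·y_i:
  64, 108, 59, 23  ⇒  2A = 254, A = 127.
Then Σ (x_i + x_{i+1})·c_i = 2556, so x̄ = 2556 / (6·127) = 426/127.

426/127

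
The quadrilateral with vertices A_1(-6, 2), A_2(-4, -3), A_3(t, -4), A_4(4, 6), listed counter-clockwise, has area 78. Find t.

Write out the shoelace sum; only the two edges meeting at A_3 involve t:
2·Area = [((-4)·(-4) − t·(-3)) + (t·6 − 4·(-4))] + 70
       = 9·t + 102 = 156
⇒ t = 6.

6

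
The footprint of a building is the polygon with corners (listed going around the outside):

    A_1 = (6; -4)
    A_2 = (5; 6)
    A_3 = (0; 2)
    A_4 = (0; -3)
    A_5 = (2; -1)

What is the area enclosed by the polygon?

Apply Gauss's area formula: 2A = Σ (x_i·y_{i+1} − x_{i+1}·y_i), indices taken mod 5.
Σ = (56) + (10) + (0) + (6) + (-2) = 70
Area = |Σ|/2 = 35.

35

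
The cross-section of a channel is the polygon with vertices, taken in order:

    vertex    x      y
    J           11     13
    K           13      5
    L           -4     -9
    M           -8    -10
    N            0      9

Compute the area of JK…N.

J→K: (11)(5) − (13)(13) = -114
K→L: (13)(-9) − (-4)(5) = -97
L→M: (-4)(-10) − (-8)(-9) = -32
M→N: (-8)(9) − (0)(-10) = -72
N→J: (0)(13) − (11)(9) = -99
Σ = -414
Area = |Σ|/2 = 207.

207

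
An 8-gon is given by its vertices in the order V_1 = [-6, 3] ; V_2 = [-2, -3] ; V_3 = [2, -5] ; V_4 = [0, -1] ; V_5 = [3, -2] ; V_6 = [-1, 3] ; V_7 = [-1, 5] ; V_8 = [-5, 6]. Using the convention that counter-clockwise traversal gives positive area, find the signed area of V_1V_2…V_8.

43

Apply the shoelace (surveyor's) formula: 2A = Σ (x_i·y_{i+1} − x_{i+1}·y_i), indices taken mod 8.
Σ = (24) + (16) + (-2) + (3) + (7) + (-2) + (19) + (21) = 86
Signed area = Σ/2 = 43 (positive ⇒ counter-clockwise traversal).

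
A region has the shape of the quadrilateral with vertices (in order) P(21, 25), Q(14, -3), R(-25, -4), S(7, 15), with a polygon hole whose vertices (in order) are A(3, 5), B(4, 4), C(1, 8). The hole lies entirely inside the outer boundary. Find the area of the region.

515

Outer boundary:
Apply the surveyor's formula: 2A = Σ (x_i·y_{i+1} − x_{i+1}·y_i), indices taken mod 4.
P→Q: (21)(-3) − (14)(25) = -413
Q→R: (14)(-4) − (-25)(-3) = -131
R→S: (-25)(15) − (7)(-4) = -347
S→P: (7)(25) − (21)(15) = -140
Σ = -1031
Area = |Σ|/2 = 515.5.
Hole:
Apply the shoelace (surveyor's) formula: 2A = Σ (x_i·y_{i+1} − x_{i+1}·y_i), indices taken mod 3.
Σ = (-8) + (28) + (-19) = 1
Area = |Σ|/2 = 0.5.
Net area = 515.5 − 0.5 = 515.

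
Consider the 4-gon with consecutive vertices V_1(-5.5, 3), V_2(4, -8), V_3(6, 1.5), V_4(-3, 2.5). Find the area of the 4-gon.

Apply the shoelace (surveyor's) formula: 2A = Σ (x_i·y_{i+1} − x_{i+1}·y_i), indices taken mod 4.
Σ = (32) + (54) + (19.5) + (4.75) = 110.25
Area = |Σ|/2 = 55.125.

55.125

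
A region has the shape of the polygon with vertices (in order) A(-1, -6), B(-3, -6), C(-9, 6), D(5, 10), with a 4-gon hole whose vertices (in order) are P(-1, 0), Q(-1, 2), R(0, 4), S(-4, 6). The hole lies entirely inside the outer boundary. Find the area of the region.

Outer boundary:
Apply the shoelace (surveyor's) formula: 2A = Σ (x_i·y_{i+1} − x_{i+1}·y_i), indices taken mod 4.
Σ = (-12) + (-72) + (-120) + (-20) = -224
Area = |Σ|/2 = 112.
Hole:
Cross-terms: -2, -4, 16, 6  ⇒  Σ = 16
Area = |Σ|/2 = 8.
Net area = 112 − 8 = 104.

104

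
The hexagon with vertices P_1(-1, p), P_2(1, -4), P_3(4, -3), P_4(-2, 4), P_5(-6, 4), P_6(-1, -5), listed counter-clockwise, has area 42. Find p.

-6

Write out the shoelace sum; only the two edges meeting at P_1 involve p:
2·Area = [((-1)·p − (-1)·(-5)) + ((-1)·(-4) − 1·p)] + 73
       = -2·p + 72 = 84
⇒ p = -6.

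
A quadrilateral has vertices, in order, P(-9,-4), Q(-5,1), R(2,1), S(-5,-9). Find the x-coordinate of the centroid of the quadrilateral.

Apply the shoelace (surveyor's) formula. First the cross-terms c_i = x_i·y_{i+1} − x_{i+1}·y_i:
  -29, -7, -13, -61  ⇒  2A = -110, A = -55.
Then Σ (x_i + x_{i+1})·c_i = 1320, so x̄ = 1320 / (6·(-55)) = -4.

-4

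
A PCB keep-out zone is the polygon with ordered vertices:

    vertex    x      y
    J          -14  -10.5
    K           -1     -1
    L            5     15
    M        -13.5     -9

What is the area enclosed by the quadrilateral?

83.375

Σ = (3.5) + (-10) + (157.5) + (15.75) = 166.75
Area = |Σ|/2 = 83.375.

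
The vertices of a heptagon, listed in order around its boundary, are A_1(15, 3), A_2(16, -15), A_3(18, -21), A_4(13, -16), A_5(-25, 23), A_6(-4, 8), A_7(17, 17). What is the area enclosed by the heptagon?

485.5

Apply the shoelace (surveyor's) formula: 2A = Σ (x_i·y_{i+1} − x_{i+1}·y_i), indices taken mod 7.
Σ = (-273) + (-66) + (-15) + (-101) + (-108) + (-204) + (-204) = -971
Area = |Σ|/2 = 485.5.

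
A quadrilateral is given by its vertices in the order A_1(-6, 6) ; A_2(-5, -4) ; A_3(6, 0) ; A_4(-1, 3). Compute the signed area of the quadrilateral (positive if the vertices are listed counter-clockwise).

54

Apply the shoelace formula: 2A = Σ (x_i·y_{i+1} − x_{i+1}·y_i), indices taken mod 4.
Cross-terms: 54, 24, 18, 12  ⇒  Σ = 108
Signed area = Σ/2 = 54 (positive ⇒ counter-clockwise traversal).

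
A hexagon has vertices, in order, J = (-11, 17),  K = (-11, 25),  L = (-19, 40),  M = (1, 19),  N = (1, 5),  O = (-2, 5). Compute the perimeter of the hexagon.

86

|JK| = √((0)² + (8)²) = √64 = 8
|KL| = √((-8)² + (15)²) = √289 = 17
|LM| = √((20)² + (-21)²) = √841 = 29
|MN| = √((0)² + (-14)²) = √196 = 14
|NO| = √((-3)² + (0)²) = √9 = 3
|OJ| = √((-9)² + (12)²) = √225 = 15
Perimeter = 8 + 17 + 29 + 14 + 3 + 15 = 86.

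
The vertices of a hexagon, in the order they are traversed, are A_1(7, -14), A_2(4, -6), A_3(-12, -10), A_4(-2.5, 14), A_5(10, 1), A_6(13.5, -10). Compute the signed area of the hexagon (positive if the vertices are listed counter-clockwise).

Apply the shoelace (surveyor's) formula: 2A = Σ (x_i·y_{i+1} − x_{i+1}·y_i), indices taken mod 6.
Σ = (14) + (-112) + (-193) + (-142.5) + (-113.5) + (-119) = -666
Signed area = Σ/2 = -333 (negative ⇒ clockwise traversal).

-333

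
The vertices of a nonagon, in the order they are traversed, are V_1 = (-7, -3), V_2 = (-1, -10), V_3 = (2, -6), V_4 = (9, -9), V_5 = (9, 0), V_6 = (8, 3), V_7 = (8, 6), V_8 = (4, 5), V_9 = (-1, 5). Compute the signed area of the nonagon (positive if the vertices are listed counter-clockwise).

Apply the shoelace formula: 2A = Σ (x_i·y_{i+1} − x_{i+1}·y_i), indices taken mod 9.
V_1→V_2: (-7)(-10) − (-1)(-3) = 67
V_2→V_3: (-1)(-6) − (2)(-10) = 26
V_3→V_4: (2)(-9) − (9)(-6) = 36
V_4→V_5: (9)(0) − (9)(-9) = 81
V_5→V_6: (9)(3) − (8)(0) = 27
V_6→V_7: (8)(6) − (8)(3) = 24
V_7→V_8: (8)(5) − (4)(6) = 16
V_8→V_9: (4)(5) − (-1)(5) = 25
V_9→V_1: (-1)(-3) − (-7)(5) = 38
Σ = 340
Signed area = Σ/2 = 170 (positive ⇒ counter-clockwise traversal).

170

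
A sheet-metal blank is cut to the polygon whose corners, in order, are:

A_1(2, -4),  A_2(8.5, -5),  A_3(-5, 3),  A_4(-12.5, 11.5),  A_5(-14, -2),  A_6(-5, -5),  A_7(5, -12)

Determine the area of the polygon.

169.75

A_1→A_2: (2)(-5) − (8.5)(-4) = 24
A_2→A_3: (8.5)(3) − (-5)(-5) = 0.5
A_3→A_4: (-5)(11.5) − (-12.5)(3) = -20
A_4→A_5: (-12.5)(-2) − (-14)(11.5) = 186
A_5→A_6: (-14)(-5) − (-5)(-2) = 60
A_6→A_7: (-5)(-12) − (5)(-5) = 85
A_7→A_1: (5)(-4) − (2)(-12) = 4
Σ = 339.5
Area = |Σ|/2 = 169.75.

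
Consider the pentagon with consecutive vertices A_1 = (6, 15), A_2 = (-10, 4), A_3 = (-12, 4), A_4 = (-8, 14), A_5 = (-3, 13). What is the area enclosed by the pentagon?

69.5

Apply the shoelace (surveyor's) formula: 2A = Σ (x_i·y_{i+1} − x_{i+1}·y_i), indices taken mod 5.
Σ = (174) + (8) + (-136) + (-62) + (-123) = -139
Area = |Σ|/2 = 69.5.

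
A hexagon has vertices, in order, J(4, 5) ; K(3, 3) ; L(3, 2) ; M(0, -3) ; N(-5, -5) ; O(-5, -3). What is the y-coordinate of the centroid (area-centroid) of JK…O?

-48/53

Apply the shoelace (surveyor's) formula. First the cross-terms c_i = x_i·y_{i+1} − x_{i+1}·y_i:
  -3, -3, -9, -15, -10, -13  ⇒  2A = -53, A = -26.5.
Then Σ (y_i + y_{i+1})·c_i = 144, so ȳ = 144 / (6·(-26.5)) = -48/53.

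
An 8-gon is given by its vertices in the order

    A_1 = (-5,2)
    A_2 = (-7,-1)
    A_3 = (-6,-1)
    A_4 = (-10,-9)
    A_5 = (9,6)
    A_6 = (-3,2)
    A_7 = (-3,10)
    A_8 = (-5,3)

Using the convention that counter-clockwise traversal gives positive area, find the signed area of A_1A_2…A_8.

Apply Gauss's area formula: 2A = Σ (x_i·y_{i+1} − x_{i+1}·y_i), indices taken mod 8.
Cross-terms: 19, 1, 44, 21, 36, -24, 41, 5  ⇒  Σ = 143
Signed area = Σ/2 = 71.5 (positive ⇒ counter-clockwise traversal).

71.5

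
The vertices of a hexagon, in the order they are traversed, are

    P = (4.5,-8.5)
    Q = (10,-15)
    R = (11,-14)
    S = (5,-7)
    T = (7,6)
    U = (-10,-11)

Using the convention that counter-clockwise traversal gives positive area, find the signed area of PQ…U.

Σ = (17.5) + (25) + (-7) + (79) + (-17) + (134.5) = 232
Signed area = Σ/2 = 116 (positive ⇒ counter-clockwise traversal).

116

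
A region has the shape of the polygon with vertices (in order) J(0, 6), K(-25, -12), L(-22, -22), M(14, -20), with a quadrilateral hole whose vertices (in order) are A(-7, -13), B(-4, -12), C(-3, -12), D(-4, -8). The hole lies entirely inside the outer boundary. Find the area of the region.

Outer boundary:
Apply the shoelace formula: 2A = Σ (x_i·y_{i+1} − x_{i+1}·y_i), indices taken mod 4.
Cross-terms: 150, 286, 748, 84  ⇒  Σ = 1268
Area = |Σ|/2 = 634.
Hole:
Apply the surveyor's formula: 2A = Σ (x_i·y_{i+1} − x_{i+1}·y_i), indices taken mod 4.
A→B: (-7)(-12) − (-4)(-13) = 32
B→C: (-4)(-12) − (-3)(-12) = 12
C→D: (-3)(-8) − (-4)(-12) = -24
D→A: (-4)(-13) − (-7)(-8) = -4
Σ = 16
Area = |Σ|/2 = 8.
Net area = 634 − 8 = 626.

626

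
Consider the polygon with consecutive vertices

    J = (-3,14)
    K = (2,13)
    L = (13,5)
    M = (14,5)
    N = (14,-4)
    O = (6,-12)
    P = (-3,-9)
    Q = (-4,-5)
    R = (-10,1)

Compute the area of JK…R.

401.5

Cross-terms: -67, -159, -5, -126, -144, -90, -21, -54, -137  ⇒  Σ = -803
Area = |Σ|/2 = 401.5.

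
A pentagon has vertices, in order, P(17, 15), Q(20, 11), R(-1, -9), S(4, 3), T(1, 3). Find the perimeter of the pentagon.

|PQ| = √((3)² + (-4)²) = √25 = 5
|QR| = √((-21)² + (-20)²) = √841 = 29
|RS| = √((5)² + (12)²) = √169 = 13
|ST| = √((-3)² + (0)²) = √9 = 3
|TP| = √((16)² + (12)²) = √400 = 20
Perimeter = 5 + 29 + 13 + 3 + 20 = 70.

70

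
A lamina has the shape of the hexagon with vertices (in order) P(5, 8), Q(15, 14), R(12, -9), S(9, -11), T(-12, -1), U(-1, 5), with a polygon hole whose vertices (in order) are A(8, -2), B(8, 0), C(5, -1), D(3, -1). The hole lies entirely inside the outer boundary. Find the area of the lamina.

Outer boundary:
Σ = (-50) + (-303) + (-51) + (-141) + (-61) + (-33) = -639
Area = |Σ|/2 = 319.5.
Hole:
Apply the shoelace (surveyor's) formula: 2A = Σ (x_i·y_{i+1} − x_{i+1}·y_i), indices taken mod 4.
Σ = (16) + (-8) + (-2) + (2) = 8
Area = |Σ|/2 = 4.
Net area = 319.5 − 4 = 315.5.

315.5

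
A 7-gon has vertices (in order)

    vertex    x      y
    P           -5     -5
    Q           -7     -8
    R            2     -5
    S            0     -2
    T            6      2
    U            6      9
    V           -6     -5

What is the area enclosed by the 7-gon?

67.5

Σ = (5) + (51) + (-4) + (12) + (42) + (24) + (5) = 135
Area = |Σ|/2 = 67.5.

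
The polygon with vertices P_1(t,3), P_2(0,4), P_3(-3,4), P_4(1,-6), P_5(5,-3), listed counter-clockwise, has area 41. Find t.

2

Write out the shoelace sum; only the two edges meeting at P_1 involve t:
2·Area = [(5·3 − t·(-3)) + (t·4 − 0·3)] + 53
       = 7·t + 68 = 82
⇒ t = 2.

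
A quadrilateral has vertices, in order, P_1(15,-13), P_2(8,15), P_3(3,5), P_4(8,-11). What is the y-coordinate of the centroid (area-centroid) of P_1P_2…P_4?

Apply the shoelace formula. First the cross-terms c_i = x_i·y_{i+1} − x_{i+1}·y_i:
  329, -5, -73, 61  ⇒  2A = 312, A = 156.
Then Σ (y_i + y_{i+1})·c_i = -468, so ȳ = -468 / (6·156) = -0.5.

-0.5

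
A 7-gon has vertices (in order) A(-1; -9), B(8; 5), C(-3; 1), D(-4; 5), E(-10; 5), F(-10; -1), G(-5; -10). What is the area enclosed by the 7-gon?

149.5

Apply the shoelace formula: 2A = Σ (x_i·y_{i+1} − x_{i+1}·y_i), indices taken mod 7.
A→B: (-1)(5) − (8)(-9) = 67
B→C: (8)(1) − (-3)(5) = 23
C→D: (-3)(5) − (-4)(1) = -11
D→E: (-4)(5) − (-10)(5) = 30
E→F: (-10)(-1) − (-10)(5) = 60
F→G: (-10)(-10) − (-5)(-1) = 95
G→A: (-5)(-9) − (-1)(-10) = 35
Σ = 299
Area = |Σ|/2 = 149.5.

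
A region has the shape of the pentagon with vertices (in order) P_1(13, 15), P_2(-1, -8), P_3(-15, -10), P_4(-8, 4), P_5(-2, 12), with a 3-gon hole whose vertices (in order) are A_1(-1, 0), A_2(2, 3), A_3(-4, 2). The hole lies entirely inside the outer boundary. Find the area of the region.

299

Outer boundary:
Cross-terms: -89, -110, -140, -88, -186  ⇒  Σ = -613
Area = |Σ|/2 = 306.5.
Hole:
Σ = (-3) + (16) + (2) = 15
Area = |Σ|/2 = 7.5.
Net area = 306.5 − 7.5 = 299.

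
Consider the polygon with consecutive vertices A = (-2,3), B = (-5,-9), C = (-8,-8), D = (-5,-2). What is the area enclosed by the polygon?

21

Cross-terms: 33, -32, -24, -19  ⇒  Σ = -42
Area = |Σ|/2 = 21.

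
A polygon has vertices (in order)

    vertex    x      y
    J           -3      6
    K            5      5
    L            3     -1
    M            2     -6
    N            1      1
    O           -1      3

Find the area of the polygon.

33

Apply the surveyor's formula: 2A = Σ (x_i·y_{i+1} − x_{i+1}·y_i), indices taken mod 6.
Σ = (-45) + (-20) + (-16) + (8) + (4) + (3) = -66
Area = |Σ|/2 = 33.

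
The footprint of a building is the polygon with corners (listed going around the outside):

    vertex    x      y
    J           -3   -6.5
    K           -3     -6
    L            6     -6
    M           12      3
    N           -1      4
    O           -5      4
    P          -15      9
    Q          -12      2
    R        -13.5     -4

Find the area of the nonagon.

226.625

Σ = (-1.5) + (54) + (90) + (51) + (16) + (15) + (78) + (75) + (75.75) = 453.25
Area = |Σ|/2 = 226.625.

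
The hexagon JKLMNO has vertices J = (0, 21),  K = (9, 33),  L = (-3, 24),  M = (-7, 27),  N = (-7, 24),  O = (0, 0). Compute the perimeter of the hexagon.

84

|JK| = √((9)² + (12)²) = √225 = 15
|KL| = √((-12)² + (-9)²) = √225 = 15
|LM| = √((-4)² + (3)²) = √25 = 5
|MN| = √((0)² + (-3)²) = √9 = 3
|NO| = √((7)² + (-24)²) = √625 = 25
|OJ| = √((0)² + (21)²) = √441 = 21
Perimeter = 15 + 15 + 5 + 3 + 25 + 21 = 84.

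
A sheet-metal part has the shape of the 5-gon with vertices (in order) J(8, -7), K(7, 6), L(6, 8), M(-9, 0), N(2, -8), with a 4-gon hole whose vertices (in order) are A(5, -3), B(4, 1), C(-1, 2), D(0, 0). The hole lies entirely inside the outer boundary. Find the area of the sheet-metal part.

142.5

Outer boundary:
Σ = (97) + (20) + (72) + (72) + (50) = 311
Area = |Σ|/2 = 155.5.
Hole:
Σ = (17) + (9) + (0) + (0) = 26
Area = |Σ|/2 = 13.
Net area = 155.5 − 13 = 142.5.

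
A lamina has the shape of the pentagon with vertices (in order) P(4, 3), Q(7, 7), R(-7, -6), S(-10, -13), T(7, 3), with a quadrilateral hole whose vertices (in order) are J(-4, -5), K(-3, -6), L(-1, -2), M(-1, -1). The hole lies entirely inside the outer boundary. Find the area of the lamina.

53

Outer boundary:
Apply the surveyor's formula: 2A = Σ (x_i·y_{i+1} − x_{i+1}·y_i), indices taken mod 5.
Cross-terms: 7, 7, 31, 61, 9  ⇒  Σ = 115
Area = |Σ|/2 = 57.5.
Hole:
Apply Gauss's area formula: 2A = Σ (x_i·y_{i+1} − x_{i+1}·y_i), indices taken mod 4.
Σ = (9) + (0) + (-1) + (1) = 9
Area = |Σ|/2 = 4.5.
Net area = 57.5 − 4.5 = 53.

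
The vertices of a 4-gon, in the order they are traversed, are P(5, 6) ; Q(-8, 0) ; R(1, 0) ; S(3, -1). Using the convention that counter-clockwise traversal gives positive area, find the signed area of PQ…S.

Apply the surveyor's formula: 2A = Σ (x_i·y_{i+1} − x_{i+1}·y_i), indices taken mod 4.
Cross-terms: 48, 0, -1, 23  ⇒  Σ = 70
Signed area = Σ/2 = 35 (positive ⇒ counter-clockwise traversal).

35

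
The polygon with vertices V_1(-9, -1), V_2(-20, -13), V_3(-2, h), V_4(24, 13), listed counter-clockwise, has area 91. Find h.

Write out the shoelace sum; only the two edges meeting at V_3 involve h:
2·Area = [((-20)·h − (-2)·(-13)) + ((-2)·13 − 24·h)] + 190
       = -44·h + 138 = 182
⇒ h = -1.

-1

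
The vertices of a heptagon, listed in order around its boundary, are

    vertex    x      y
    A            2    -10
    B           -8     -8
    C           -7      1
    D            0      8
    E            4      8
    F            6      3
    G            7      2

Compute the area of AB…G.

Apply the surveyor's formula: 2A = Σ (x_i·y_{i+1} − x_{i+1}·y_i), indices taken mod 7.
Σ = (-96) + (-64) + (-56) + (-32) + (-36) + (-9) + (-74) = -367
Area = |Σ|/2 = 183.5.

183.5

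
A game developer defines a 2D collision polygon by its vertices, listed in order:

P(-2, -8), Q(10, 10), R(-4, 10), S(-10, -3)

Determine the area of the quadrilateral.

Σ = (60) + (140) + (112) + (74) = 386
Area = |Σ|/2 = 193.

193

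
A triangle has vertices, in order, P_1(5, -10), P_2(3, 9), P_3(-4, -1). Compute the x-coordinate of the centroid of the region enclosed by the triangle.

4/3

Apply the shoelace (surveyor's) formula. First the cross-terms c_i = x_i·y_{i+1} − x_{i+1}·y_i:
  75, 33, 45  ⇒  2A = 153, A = 76.5.
Then Σ (x_i + x_{i+1})·c_i = 612, so x̄ = 612 / (6·76.5) = 4/3.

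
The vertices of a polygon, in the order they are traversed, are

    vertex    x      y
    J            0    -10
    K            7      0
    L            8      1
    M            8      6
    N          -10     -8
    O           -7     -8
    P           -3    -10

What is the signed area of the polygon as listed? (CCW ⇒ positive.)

106.5

Apply the shoelace (surveyor's) formula: 2A = Σ (x_i·y_{i+1} − x_{i+1}·y_i), indices taken mod 7.
Σ = (70) + (7) + (40) + (-4) + (24) + (46) + (30) = 213
Signed area = Σ/2 = 106.5 (positive ⇒ counter-clockwise traversal).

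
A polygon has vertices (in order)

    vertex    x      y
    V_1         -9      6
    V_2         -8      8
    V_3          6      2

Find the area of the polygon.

17

Cross-terms: -24, -64, 54  ⇒  Σ = -34
Area = |Σ|/2 = 17.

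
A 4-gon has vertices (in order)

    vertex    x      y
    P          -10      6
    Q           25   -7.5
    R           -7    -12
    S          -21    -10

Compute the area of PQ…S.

417.75

Apply the shoelace formula: 2A = Σ (x_i·y_{i+1} − x_{i+1}·y_i), indices taken mod 4.
Cross-terms: -75, -352.5, -182, -226  ⇒  Σ = -835.5
Area = |Σ|/2 = 417.75.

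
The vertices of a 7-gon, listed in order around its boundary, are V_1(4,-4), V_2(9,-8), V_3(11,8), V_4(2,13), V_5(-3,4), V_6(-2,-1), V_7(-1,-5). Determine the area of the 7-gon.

191

Σ = (4) + (160) + (127) + (47) + (11) + (9) + (24) = 382
Area = |Σ|/2 = 191.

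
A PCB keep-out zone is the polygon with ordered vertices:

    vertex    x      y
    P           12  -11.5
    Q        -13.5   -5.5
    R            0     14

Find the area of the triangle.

P→Q: (12)(-5.5) − (-13.5)(-11.5) = -221.25
Q→R: (-13.5)(14) − (0)(-5.5) = -189
R→P: (0)(-11.5) − (12)(14) = -168
Σ = -578.25
Area = |Σ|/2 = 289.125.

289.125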